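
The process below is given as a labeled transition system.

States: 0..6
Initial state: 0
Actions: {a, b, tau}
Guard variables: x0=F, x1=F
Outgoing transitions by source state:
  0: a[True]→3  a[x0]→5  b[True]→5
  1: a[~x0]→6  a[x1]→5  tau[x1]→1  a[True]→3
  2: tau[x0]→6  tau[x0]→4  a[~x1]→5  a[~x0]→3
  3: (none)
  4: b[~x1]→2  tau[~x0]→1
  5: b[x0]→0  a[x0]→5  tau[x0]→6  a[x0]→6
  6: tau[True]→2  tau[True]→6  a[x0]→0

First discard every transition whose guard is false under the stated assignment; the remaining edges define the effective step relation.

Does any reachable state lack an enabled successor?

Reachable = {0,3,5}
  0: a→3  b→5  [2 exit(s)]
  3: ∅  [STUCK]
  5: ∅  [STUCK]
witness 3: a

Answer: DEADLOCK at state 3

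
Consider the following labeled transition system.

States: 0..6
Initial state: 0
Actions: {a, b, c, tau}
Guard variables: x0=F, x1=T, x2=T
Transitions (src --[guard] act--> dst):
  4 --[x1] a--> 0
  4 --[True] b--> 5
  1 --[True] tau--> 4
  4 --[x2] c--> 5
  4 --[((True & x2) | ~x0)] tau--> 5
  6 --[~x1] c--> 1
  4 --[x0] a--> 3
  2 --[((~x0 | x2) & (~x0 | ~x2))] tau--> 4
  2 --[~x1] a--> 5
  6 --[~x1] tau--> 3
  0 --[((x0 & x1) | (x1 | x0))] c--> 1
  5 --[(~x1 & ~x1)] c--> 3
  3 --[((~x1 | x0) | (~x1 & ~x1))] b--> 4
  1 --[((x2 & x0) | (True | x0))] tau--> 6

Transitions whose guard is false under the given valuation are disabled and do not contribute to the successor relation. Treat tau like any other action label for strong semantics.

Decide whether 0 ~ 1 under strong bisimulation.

Answer: NOT BISIMILAR

Working:
Compute ~ classes (split until stable):
  P[0] = {{0,1,2,3,4,5,6}}
  P[1] = {{0},{1,2},{3,5,6},{4}}
  P[2] = {{0},{1},{2},{3,5,6},{4}}
5 equivalence class(es) (converged in 3)
0∈{0}, 1∈{1}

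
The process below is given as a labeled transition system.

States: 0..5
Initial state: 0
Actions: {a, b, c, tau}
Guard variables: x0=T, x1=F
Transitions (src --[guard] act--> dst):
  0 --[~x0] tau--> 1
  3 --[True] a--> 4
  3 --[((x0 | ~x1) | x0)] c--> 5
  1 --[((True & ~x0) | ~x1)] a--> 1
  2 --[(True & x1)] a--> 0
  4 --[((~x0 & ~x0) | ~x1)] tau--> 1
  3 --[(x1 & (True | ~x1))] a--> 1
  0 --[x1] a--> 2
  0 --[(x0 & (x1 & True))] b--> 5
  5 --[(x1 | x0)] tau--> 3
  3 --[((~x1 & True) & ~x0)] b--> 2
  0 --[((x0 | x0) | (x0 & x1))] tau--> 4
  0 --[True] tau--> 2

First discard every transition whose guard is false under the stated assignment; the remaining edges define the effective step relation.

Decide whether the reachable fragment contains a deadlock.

Answer: DEADLOCK at state 2

Analysis:
R = {0,1,2,4}
  0: tau→2  tau→4  [deg 2]
  1: a→1  [deg 1]
  2: ∅  [deadlock]
  4: tau→1  [deg 1]
witness 2: tau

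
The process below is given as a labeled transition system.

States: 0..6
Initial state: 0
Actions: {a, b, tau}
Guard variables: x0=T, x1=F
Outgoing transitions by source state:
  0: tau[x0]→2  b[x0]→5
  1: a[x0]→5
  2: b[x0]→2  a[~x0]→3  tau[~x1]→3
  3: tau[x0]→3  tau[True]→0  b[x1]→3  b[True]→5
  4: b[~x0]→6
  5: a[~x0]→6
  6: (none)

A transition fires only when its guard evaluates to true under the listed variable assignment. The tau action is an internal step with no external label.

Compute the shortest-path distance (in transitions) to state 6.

Answer: UNREACHABLE

Trace:
Breadth-first toward 6:
  depth 0: {0}
  depth 1: {2,5}
  depth 2: {3}
6 never appears.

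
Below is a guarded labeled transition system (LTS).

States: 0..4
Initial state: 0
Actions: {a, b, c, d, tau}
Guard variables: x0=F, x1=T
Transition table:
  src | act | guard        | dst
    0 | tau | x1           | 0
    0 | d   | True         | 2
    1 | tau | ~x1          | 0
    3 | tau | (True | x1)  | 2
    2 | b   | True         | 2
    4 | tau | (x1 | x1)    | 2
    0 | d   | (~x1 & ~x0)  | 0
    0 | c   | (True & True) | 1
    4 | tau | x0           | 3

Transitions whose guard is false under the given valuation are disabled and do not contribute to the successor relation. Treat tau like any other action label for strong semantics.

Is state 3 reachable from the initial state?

Answer: UNREACHABLE

Trace:
After dropping false guards: 6 live edges.
L0 = {0}
L1 = {1,2}  total {0,1,2}
R = {0,1,2}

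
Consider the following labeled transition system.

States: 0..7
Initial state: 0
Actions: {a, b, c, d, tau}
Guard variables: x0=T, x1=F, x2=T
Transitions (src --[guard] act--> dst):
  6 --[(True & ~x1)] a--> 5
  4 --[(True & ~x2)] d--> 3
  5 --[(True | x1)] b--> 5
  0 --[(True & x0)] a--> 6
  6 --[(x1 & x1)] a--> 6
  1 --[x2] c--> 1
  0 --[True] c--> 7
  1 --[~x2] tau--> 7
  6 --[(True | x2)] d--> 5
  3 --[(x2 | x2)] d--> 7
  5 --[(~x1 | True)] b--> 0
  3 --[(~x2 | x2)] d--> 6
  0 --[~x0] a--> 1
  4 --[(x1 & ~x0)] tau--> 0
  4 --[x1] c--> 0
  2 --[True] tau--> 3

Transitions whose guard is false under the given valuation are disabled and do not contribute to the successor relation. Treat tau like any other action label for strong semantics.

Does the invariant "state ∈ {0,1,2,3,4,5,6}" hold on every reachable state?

Inv-set: {0,1,2,3,4,5,6}
Reachable = {0,5,6,7}
  0: ok
  5: ok
  6: ok
  7: outside
reach 7 via c — violates

Answer: INVARIANT VIOLATED at state 7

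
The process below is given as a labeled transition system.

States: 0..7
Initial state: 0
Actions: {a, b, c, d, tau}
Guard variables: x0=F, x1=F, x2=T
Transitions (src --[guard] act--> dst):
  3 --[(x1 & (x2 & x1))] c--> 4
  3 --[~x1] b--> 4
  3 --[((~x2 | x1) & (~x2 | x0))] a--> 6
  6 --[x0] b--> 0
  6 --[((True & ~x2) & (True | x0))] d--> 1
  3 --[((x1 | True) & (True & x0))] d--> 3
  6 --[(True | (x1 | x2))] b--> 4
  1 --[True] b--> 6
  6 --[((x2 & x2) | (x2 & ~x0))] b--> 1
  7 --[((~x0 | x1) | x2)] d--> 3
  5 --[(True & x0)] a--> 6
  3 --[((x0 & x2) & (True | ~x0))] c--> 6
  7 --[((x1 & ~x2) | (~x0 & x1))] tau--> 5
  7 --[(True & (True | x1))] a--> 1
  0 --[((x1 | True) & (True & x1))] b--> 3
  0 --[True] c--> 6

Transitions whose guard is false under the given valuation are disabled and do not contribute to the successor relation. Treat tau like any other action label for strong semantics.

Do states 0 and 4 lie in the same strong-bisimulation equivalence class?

Answer: NOT BISIMILAR

Working:
Refine partition for ~:
  π0 = {{0,1,2,3,4,5,6,7}}
  π1 = {{0},{1,3,6},{2,4,5},{7}}
  π2 = {{0},{1},{2,4,5},{3},{6},{7}}
stable after 3 split(s): 6 block(s)
[0]={0}  [4]={2,4,5}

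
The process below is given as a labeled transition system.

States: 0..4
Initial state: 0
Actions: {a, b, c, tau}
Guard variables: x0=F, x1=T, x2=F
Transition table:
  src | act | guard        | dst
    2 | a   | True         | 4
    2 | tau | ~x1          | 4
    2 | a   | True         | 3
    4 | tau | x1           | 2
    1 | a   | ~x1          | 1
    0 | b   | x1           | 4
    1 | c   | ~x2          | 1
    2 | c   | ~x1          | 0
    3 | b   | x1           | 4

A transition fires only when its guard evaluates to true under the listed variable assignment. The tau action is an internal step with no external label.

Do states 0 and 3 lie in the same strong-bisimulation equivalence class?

Refine partition for ~:
  π0 = {{0,1,2,3,4}}
  π1 = {{0,3},{1},{2},{4}}
4 equivalence class(es) (converged in 2)
class of 0: {0,3}; class of 3: {0,3}

Answer: BISIMILAR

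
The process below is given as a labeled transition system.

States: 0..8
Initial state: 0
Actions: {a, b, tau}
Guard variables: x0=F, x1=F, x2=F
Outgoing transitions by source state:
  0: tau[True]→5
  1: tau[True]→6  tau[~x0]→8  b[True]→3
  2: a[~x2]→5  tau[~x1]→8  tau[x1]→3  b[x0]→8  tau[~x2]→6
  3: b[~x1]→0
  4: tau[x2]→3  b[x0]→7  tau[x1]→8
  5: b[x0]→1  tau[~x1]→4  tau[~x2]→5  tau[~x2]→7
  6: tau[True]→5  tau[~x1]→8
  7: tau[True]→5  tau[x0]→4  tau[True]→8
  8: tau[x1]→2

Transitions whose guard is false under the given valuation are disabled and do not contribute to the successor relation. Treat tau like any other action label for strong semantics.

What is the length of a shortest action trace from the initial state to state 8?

Answer: 3

Working:
Breadth-first toward 8:
  L0 = {0}
  L1 = {5}
  L2 = {4,7}
  L3 = {8}
depth(8)=3, e.g. tau·tau·tau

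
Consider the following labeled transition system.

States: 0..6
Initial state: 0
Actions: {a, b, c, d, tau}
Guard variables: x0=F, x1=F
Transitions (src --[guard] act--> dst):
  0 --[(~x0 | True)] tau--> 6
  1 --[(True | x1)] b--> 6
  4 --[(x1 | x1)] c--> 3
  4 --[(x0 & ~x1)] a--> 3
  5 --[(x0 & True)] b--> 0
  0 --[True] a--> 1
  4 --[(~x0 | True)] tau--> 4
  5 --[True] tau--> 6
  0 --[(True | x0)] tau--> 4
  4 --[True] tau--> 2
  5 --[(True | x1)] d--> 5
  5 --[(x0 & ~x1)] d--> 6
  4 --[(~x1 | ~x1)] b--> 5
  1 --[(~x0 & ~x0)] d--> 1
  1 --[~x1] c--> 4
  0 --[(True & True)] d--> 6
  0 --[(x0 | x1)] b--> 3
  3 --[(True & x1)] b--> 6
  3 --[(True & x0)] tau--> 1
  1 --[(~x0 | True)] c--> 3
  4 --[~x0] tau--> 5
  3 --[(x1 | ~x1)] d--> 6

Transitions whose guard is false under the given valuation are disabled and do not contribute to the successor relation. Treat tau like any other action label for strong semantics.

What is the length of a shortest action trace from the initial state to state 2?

Answer: 2

Trace:
Layered search for 2:
  Layer 0: {0}
  Layer 1: {1,4,6}
  Layer 2: {2,3,5}
depth(2)=2, e.g. tau·tau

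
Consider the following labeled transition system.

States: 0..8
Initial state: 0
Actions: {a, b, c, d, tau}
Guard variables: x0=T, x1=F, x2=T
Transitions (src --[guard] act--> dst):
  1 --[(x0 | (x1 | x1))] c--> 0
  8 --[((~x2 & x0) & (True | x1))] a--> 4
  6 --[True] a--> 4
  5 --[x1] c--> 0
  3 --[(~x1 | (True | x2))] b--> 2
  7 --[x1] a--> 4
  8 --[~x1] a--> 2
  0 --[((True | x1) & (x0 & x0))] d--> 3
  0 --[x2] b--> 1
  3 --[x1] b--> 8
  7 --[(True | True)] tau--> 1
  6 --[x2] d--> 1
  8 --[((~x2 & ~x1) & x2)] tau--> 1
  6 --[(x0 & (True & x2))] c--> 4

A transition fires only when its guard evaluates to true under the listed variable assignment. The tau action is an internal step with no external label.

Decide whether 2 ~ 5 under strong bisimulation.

Answer: BISIMILAR

Analysis:
Bisimulation quotient by refinement:
  π0 = {{0,1,2,3,4,5,6,7,8}}
  π1 = {{0},{1},{2,4,5},{3},{6},{7},{8}}
Fixed point at round 2; 7 class(es).
class of 2: {2,4,5}; class of 5: {2,4,5}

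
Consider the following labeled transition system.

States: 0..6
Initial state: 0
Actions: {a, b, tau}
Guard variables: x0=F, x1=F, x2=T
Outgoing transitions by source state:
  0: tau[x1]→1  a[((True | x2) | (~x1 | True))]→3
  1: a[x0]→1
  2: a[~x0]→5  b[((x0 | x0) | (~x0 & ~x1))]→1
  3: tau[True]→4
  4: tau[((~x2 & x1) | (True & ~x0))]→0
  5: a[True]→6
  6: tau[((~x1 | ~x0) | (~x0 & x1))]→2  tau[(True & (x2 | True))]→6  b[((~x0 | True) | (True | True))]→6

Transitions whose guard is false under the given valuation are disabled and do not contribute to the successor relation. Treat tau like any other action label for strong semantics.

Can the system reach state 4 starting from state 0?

Answer: REACHABLE

Working:
Guard filter leaves 9 enabled edge(s).
L0 = {0}
L1 = {3}  now seen {0,3}
L2 = {4}  now seen {0,3,4}
Reach set: {0,3,4}
trace reaching 4: a·tau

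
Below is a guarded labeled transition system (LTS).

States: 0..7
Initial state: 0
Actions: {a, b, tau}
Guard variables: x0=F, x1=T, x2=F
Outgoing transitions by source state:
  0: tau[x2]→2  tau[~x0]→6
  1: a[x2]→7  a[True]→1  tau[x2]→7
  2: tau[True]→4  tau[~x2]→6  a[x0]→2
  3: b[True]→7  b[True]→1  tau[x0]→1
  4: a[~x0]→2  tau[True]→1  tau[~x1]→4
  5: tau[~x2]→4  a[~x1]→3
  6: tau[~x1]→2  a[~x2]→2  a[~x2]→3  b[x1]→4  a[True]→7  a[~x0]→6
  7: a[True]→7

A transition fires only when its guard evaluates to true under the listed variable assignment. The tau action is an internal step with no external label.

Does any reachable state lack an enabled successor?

Answer: DEADLOCK-FREE

Trace:
R = {0,1,2,3,4,6,7}
  0: tau→6  [deg 1]
  1: a→1  [deg 1]
  2: tau→4  tau→6  [deg 2]
  3: b→1  b→7  [deg 2]
  4: a→2  tau→1  [deg 2]
  6: a→2  a→3  a→6  a→7  b→4  [deg 5]
  7: a→7  [deg 1]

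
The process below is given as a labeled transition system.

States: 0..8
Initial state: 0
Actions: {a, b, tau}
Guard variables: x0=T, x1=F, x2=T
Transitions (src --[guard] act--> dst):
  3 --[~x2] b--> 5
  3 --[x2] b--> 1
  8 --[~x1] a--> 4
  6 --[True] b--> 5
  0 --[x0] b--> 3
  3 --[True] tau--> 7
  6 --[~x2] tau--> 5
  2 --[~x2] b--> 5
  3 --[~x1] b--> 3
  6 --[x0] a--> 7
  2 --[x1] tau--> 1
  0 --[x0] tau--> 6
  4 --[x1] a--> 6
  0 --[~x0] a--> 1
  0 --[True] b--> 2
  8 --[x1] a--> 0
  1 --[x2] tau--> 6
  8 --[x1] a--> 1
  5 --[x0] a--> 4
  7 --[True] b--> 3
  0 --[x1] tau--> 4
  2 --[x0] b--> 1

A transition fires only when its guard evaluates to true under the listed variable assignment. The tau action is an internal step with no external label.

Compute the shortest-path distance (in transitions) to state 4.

Breadth-first toward 4:
  L0 = {0}
  L1 = {2,3,6}
  L2 = {1,5,7}
  L3 = {4}
first hit 4 at d=3 via tau·b·a

Answer: 3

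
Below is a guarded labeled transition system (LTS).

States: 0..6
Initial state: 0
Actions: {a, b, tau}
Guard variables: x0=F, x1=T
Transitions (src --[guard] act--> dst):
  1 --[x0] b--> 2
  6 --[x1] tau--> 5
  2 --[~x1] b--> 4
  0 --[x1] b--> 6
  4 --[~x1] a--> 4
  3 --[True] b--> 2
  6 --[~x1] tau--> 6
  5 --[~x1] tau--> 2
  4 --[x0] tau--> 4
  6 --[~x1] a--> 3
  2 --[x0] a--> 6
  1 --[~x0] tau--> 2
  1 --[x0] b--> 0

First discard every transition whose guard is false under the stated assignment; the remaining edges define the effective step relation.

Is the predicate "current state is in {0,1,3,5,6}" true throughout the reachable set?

Allowed set {0,1,3,5,6}
R = {0,5,6}
  0: ✓
  5: ✓
  6: ✓

Answer: INVARIANT HOLDS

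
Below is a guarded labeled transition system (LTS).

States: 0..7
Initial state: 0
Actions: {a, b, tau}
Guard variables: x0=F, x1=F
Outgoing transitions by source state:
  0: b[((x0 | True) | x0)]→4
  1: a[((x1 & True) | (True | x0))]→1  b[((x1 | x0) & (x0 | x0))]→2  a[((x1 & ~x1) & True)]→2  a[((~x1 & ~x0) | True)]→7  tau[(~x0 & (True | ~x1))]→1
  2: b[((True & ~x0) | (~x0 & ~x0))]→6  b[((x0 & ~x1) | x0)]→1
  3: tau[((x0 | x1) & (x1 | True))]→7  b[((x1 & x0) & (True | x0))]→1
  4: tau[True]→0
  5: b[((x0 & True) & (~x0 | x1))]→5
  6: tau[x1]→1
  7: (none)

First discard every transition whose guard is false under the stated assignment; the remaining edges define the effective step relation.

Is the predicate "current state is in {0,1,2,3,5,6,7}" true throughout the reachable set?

Inv-set: {0,1,2,3,5,6,7}
Reach set: {0,4}
  0: ✓
  4: ✗ unsafe
counterexample path to 4: b

Answer: INVARIANT VIOLATED at state 4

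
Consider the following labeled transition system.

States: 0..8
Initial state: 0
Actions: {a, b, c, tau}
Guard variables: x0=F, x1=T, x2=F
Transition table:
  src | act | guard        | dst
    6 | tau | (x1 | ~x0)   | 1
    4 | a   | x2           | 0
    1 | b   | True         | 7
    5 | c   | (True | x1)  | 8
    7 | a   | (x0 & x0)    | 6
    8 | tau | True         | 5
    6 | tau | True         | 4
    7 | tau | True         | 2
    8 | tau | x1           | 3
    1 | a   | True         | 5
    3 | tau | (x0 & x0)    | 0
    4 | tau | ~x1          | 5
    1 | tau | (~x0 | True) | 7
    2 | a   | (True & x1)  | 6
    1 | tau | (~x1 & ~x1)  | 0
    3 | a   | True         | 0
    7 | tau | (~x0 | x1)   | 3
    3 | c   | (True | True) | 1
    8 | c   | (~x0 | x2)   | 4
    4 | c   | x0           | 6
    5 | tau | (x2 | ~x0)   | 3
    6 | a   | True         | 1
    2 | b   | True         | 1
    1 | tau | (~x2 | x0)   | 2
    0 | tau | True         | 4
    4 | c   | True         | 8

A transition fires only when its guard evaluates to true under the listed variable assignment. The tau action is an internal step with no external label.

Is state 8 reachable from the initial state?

Answer: REACHABLE

Working:
After dropping false guards: 20 live edges.
L0 = {0}
L1 = {4}  cumulative {0,4}
L2 = {8}  cumulative {0,4,8}
L3 = {3,5}  cumulative {0,3,4,5,8}
L4 = {1}  cumulative {0,1,3,4,5,8}
L5 = {2,7}  cumulative {0,1,2,3,4,5,7,8}
L6 = {6}  cumulative {0,1,2,3,4,5,6,7,8}
Reachable = {0,1,2,3,4,5,6,7,8}
Path to 8: tau·c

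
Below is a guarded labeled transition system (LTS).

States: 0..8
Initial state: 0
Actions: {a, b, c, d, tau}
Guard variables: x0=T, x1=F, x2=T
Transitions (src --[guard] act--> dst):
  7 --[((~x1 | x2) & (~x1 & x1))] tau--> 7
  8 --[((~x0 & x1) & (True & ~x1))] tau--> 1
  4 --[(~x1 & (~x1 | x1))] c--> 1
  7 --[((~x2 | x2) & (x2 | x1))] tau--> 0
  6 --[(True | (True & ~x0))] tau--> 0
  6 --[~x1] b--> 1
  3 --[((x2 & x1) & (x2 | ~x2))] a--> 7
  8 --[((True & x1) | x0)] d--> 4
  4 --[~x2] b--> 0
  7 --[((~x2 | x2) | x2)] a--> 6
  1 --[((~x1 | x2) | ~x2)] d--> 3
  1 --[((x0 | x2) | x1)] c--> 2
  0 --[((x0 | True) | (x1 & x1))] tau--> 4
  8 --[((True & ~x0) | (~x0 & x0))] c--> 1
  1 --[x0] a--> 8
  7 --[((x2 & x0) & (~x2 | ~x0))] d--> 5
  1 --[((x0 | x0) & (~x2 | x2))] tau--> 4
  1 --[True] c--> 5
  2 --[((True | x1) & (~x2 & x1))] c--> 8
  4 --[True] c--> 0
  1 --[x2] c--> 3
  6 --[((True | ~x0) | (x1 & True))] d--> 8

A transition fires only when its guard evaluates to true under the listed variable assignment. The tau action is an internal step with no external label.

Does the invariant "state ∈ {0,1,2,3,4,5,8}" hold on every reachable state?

Answer: INVARIANT HOLDS

Analysis:
Inv-set: {0,1,2,3,4,5,8}
Reach set: {0,1,2,3,4,5,8}
  0: safe
  1: safe
  2: safe
  3: safe
  4: safe
  5: safe
  8: safe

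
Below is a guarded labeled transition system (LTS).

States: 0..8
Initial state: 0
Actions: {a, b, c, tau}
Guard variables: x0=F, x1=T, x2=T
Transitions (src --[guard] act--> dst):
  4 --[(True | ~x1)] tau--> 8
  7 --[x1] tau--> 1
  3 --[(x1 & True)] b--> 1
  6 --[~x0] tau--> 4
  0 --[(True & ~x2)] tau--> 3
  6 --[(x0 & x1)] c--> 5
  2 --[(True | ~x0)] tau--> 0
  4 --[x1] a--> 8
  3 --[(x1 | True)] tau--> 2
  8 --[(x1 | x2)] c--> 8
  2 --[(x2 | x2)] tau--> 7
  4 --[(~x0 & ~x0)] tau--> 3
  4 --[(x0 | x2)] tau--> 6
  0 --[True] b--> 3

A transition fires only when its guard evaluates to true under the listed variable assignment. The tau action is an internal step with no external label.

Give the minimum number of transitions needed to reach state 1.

BFS to 1:
  depth 0: {0}
  depth 1: {3}
  depth 2: {1,2}
depth(1)=2, e.g. b·b

Answer: 2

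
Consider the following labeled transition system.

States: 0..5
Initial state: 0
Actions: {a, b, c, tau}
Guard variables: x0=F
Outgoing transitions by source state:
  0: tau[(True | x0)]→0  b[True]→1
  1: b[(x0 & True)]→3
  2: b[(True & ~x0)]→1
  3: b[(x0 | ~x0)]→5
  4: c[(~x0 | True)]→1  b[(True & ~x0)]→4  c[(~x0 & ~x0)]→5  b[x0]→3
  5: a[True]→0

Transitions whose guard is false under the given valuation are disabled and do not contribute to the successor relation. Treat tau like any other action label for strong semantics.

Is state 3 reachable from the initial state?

8 transition(s) survive guard evaluation.
Layer 0: {0}
Layer 1: {1}  cumulative {0,1}
Reachable = {0,1}

Answer: UNREACHABLE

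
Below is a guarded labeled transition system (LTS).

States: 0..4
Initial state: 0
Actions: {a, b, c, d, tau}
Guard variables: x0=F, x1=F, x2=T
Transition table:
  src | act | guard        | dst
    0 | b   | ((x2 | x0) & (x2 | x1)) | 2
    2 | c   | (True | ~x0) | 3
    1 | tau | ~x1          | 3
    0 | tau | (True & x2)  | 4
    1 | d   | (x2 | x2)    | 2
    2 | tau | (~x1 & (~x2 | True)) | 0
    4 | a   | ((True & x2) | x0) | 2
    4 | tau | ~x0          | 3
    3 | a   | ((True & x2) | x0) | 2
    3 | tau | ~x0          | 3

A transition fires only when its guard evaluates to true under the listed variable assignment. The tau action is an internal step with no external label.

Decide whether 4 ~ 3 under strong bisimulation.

Refine partition for ~:
  π0 = {{0,1,2,3,4}}
  π1 = {{0},{1},{2},{3,4}}
4 equivalence class(es) (converged in 2)
[4]={3,4}  [3]={3,4}

Answer: BISIMILAR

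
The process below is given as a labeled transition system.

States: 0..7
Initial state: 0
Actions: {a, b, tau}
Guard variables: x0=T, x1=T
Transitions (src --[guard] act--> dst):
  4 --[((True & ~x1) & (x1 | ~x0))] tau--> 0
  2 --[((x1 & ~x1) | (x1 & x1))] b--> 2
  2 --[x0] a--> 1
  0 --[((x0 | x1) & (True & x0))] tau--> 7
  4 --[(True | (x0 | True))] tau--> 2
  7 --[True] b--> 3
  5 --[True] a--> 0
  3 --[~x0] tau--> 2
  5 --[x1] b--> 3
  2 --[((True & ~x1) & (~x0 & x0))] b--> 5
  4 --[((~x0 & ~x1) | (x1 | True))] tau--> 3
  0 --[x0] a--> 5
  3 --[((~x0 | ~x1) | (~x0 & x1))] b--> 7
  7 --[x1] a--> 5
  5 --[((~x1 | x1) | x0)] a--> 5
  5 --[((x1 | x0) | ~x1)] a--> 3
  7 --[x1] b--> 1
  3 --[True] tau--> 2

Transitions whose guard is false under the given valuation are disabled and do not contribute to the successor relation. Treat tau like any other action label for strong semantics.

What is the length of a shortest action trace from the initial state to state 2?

BFS to 2:
  Layer 0: {0}
  Layer 1: {5,7}
  Layer 2: {1,3}
  Layer 3: {2}
first hit 2 at d=3 via a·a·tau

Answer: 3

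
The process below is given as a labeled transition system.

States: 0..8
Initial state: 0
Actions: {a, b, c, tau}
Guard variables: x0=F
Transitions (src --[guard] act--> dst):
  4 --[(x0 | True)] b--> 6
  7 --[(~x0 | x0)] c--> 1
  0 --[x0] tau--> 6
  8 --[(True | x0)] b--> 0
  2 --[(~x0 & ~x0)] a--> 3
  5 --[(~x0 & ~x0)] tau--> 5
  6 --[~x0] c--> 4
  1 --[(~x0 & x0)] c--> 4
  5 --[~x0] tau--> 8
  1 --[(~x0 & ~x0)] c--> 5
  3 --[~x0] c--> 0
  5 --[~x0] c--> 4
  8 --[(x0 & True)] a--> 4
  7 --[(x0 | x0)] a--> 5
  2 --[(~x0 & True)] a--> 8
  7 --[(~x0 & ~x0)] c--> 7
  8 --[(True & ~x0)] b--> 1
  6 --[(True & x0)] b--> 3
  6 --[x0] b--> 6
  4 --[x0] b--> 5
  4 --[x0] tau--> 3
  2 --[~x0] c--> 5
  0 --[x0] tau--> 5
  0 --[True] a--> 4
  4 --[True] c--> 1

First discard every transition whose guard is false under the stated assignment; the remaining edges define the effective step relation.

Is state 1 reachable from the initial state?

Answer: REACHABLE

Working:
16 transition(s) survive guard evaluation.
Layer 0: {0}
Layer 1: {4}  now seen {0,4}
Layer 2: {1,6}  now seen {0,1,4,6}
Layer 3: {5}  now seen {0,1,4,5,6}
Layer 4: {8}  now seen {0,1,4,5,6,8}
Reachable = {0,1,4,5,6,8}
Path to 1: a·c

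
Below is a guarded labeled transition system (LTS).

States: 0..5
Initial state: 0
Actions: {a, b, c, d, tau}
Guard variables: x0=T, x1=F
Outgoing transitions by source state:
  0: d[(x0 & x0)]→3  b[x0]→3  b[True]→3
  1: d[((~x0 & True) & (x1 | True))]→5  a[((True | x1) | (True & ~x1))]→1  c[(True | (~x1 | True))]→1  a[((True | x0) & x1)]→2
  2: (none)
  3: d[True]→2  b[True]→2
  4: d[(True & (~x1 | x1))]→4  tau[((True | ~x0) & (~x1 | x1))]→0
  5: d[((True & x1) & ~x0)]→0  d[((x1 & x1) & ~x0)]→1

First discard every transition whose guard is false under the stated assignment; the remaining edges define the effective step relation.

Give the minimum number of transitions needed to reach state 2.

Answer: 2

Working:
Layered search for 2:
  L0 = {0}
  L1 = {3}
  L2 = {2}
depth(2)=2, e.g. b·b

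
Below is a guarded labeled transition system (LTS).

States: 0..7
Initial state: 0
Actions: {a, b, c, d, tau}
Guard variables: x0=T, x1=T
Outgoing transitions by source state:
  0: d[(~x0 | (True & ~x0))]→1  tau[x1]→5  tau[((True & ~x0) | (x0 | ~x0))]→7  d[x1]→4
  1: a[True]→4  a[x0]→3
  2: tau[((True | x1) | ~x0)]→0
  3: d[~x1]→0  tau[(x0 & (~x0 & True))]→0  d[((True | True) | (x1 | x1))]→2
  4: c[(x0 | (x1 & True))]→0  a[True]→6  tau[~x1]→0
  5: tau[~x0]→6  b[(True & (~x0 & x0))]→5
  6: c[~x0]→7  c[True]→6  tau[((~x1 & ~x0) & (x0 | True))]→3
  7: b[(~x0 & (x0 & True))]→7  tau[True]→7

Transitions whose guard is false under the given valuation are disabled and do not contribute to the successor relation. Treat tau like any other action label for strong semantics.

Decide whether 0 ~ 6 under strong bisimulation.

Compute ~ classes (split until stable):
  P[0] = {{0,1,2,3,4,5,6,7}}
  P[1] = {{0},{1},{2,7},{3},{4},{5},{6}}
  P[2] = {{0},{1},{2},{3},{4},{5},{6},{7}}
stable after 3 split(s): 8 block(s)
[0]={0}  [6]={6}

Answer: NOT BISIMILAR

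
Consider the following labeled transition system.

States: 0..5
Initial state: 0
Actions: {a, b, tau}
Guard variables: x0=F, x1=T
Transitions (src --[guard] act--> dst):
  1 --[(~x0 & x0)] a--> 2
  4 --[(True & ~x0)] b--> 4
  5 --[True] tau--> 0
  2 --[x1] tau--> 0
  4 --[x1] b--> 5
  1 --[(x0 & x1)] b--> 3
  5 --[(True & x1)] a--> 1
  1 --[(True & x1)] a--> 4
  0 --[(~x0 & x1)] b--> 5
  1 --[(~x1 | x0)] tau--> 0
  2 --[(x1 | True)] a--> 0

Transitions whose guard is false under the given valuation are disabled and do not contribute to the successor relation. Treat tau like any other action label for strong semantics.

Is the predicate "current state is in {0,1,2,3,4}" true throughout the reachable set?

Safe = {0,1,2,3,4}
R = {0,1,4,5}
  0: safe
  1: safe
  4: safe
  5: ✗ unsafe
counterexample path to 5: b

Answer: INVARIANT VIOLATED at state 5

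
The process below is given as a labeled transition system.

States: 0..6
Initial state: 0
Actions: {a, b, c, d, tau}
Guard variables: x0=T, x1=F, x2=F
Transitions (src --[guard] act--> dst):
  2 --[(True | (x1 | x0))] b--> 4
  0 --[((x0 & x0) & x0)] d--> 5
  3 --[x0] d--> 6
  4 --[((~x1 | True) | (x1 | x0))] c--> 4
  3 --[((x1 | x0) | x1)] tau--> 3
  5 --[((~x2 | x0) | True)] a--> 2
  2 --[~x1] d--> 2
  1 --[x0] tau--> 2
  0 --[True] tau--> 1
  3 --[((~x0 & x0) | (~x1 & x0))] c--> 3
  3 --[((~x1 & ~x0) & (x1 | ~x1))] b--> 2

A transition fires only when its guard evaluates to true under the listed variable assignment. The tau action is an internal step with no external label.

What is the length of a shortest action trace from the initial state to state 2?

BFS to 2:
  depth 0: {0}
  depth 1: {1,5}
  depth 2: {2}
first hit 2 at d=2 via d·a

Answer: 2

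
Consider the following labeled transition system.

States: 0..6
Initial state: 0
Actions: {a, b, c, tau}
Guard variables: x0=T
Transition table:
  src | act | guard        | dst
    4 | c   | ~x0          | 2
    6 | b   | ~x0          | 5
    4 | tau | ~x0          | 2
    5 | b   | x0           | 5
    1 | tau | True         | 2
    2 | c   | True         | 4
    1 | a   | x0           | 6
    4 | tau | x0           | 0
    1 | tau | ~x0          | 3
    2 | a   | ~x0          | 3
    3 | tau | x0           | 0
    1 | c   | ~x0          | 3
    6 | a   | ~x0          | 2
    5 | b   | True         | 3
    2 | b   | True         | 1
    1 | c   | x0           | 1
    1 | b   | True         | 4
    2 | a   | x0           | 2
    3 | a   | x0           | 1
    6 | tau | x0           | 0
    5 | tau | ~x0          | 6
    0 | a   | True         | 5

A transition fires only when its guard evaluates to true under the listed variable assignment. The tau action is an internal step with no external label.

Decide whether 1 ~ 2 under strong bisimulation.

Answer: NOT BISIMILAR

Analysis:
Refine partition for ~:
  π0 = {{0,1,2,3,4,5,6}}
  π1 = {{0},{1},{2},{3},{4,6},{5}}
Fixed point at round 2; 6 class(es).
[1]={1}  [2]={2}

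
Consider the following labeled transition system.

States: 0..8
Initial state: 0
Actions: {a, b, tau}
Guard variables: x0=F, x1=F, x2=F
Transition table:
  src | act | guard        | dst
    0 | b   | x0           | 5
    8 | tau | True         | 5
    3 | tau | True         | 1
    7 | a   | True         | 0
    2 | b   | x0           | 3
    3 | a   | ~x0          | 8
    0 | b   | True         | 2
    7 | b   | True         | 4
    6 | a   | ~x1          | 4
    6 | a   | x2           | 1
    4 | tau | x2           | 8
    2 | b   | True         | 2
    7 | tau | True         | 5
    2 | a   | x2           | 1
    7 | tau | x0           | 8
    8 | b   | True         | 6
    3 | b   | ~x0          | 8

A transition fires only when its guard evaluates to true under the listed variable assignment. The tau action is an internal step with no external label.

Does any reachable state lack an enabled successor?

Reach set: {0,2}
  0: b→2  [1 exit(s)]
  2: b→2  [1 exit(s)]

Answer: DEADLOCK-FREE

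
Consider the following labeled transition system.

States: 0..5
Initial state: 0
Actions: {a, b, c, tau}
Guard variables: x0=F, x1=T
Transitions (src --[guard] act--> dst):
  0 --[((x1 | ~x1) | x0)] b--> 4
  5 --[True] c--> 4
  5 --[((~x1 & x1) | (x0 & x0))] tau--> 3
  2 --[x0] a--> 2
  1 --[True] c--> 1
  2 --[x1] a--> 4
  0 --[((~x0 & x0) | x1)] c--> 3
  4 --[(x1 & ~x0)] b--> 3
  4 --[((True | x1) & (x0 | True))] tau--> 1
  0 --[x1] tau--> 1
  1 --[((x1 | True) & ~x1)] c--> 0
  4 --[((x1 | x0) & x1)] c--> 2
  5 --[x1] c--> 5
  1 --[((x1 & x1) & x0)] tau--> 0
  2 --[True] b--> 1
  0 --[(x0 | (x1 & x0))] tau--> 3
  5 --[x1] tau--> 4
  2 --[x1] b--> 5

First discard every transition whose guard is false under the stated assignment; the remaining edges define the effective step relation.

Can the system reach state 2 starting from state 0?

After dropping false guards: 13 live edges.
Layer 0: {0}
Layer 1: {1,3,4}  cumulative {0,1,3,4}
Layer 2: {2}  cumulative {0,1,2,3,4}
Layer 3: {5}  cumulative {0,1,2,3,4,5}
Reachable = {0,1,2,3,4,5}
witness 2: b·c

Answer: REACHABLE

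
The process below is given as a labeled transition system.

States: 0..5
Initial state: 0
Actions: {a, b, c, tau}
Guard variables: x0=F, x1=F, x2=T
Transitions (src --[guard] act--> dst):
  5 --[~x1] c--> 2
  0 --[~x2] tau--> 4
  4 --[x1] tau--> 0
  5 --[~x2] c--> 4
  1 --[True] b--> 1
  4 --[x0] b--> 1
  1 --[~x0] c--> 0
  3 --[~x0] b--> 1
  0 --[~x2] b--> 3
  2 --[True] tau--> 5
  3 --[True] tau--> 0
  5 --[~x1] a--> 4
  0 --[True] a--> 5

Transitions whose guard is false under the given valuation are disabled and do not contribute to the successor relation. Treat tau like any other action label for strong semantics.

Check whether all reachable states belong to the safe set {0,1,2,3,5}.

Answer: INVARIANT VIOLATED at state 4

Working:
Allowed set {0,1,2,3,5}
Reach set: {0,2,4,5}
  0: safe
  2: safe
  4: ✗ unsafe
  5: safe
counterexample path to 4: a·a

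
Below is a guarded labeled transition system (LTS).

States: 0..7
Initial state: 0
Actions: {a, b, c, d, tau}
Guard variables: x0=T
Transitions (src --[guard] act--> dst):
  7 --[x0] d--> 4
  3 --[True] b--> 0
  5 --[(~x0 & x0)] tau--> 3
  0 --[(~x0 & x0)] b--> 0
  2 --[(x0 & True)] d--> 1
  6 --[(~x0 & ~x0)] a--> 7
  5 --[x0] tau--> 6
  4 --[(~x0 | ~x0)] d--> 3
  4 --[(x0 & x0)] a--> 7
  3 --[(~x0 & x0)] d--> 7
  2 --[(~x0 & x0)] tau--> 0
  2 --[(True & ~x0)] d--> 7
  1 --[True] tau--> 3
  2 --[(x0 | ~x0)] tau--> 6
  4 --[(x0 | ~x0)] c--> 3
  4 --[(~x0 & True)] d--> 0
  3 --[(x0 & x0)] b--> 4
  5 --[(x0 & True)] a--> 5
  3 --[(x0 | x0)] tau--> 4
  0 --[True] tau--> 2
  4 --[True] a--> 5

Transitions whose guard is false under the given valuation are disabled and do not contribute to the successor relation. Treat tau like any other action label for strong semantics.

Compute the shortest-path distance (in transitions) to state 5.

Answer: 5

Analysis:
BFS to 5:
  Layer 0: {0}
  Layer 1: {2}
  Layer 2: {1,6}
  Layer 3: {3}
  Layer 4: {4}
  Layer 5: {5,7}
depth(5)=5, e.g. tau·d·tau·b·a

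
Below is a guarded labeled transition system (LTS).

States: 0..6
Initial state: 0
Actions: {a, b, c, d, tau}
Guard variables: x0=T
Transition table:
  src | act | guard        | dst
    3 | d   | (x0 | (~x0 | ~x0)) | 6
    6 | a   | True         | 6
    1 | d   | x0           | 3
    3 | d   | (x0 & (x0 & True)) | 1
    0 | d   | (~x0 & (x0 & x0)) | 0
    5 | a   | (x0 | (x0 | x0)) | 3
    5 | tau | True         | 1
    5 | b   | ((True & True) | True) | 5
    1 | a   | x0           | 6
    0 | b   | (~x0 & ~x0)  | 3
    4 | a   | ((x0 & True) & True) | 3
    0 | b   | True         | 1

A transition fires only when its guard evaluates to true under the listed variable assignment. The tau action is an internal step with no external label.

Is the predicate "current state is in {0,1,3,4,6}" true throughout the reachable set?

Answer: INVARIANT HOLDS

Analysis:
Inv-set: {0,1,3,4,6}
Reach set: {0,1,3,6}
  0: ok
  1: ok
  3: ok
  6: ok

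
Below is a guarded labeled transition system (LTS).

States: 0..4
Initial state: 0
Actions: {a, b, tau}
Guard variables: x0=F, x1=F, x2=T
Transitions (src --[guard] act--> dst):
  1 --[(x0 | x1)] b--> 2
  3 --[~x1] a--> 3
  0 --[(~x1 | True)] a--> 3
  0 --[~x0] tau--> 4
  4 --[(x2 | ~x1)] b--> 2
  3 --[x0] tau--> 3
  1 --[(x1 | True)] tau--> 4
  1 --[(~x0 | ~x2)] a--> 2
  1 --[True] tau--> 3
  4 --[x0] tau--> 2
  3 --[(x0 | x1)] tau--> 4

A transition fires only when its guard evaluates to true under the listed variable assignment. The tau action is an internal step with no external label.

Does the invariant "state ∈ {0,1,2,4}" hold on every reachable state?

Answer: INVARIANT VIOLATED at state 3

Trace:
Safe = {0,1,2,4}
Reach set: {0,2,3,4}
  0: ✓
  2: ✓
  3: outside
  4: ✓
witness against invariant: a → 3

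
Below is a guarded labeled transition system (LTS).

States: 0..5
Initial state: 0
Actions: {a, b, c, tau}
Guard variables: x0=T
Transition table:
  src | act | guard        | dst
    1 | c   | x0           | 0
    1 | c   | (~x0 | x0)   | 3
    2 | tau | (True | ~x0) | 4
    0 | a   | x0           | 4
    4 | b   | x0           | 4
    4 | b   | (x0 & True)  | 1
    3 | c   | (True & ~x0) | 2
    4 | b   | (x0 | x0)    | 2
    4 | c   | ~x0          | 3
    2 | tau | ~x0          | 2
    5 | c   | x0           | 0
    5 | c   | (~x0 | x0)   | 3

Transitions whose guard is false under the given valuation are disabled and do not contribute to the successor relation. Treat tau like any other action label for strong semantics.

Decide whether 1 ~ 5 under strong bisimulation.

Answer: BISIMILAR

Analysis:
Compute ~ classes (split until stable):
  P[0] = {{0,1,2,3,4,5}}
  P[1] = {{0},{1,5},{2},{3},{4}}
Fixed point at round 2; 5 class(es).
class of 1: {1,5}; class of 5: {1,5}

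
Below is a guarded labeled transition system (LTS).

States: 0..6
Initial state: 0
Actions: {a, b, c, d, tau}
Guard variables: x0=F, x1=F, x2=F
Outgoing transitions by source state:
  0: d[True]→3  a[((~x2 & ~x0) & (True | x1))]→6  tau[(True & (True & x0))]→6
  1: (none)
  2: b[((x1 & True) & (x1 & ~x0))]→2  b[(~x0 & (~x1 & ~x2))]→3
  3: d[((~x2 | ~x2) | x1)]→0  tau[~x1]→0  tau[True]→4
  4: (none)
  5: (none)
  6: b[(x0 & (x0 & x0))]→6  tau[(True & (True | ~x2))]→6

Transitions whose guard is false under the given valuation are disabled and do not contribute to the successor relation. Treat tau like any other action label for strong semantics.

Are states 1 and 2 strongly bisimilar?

Answer: NOT BISIMILAR

Working:
Compute ~ classes (split until stable):
  round 0: {{0,1,2,3,4,5,6}}
  round 1: {{0},{1,4,5},{2},{3},{6}}
Fixed point at round 2; 5 class(es).
class of 1: {1,4,5}; class of 2: {2}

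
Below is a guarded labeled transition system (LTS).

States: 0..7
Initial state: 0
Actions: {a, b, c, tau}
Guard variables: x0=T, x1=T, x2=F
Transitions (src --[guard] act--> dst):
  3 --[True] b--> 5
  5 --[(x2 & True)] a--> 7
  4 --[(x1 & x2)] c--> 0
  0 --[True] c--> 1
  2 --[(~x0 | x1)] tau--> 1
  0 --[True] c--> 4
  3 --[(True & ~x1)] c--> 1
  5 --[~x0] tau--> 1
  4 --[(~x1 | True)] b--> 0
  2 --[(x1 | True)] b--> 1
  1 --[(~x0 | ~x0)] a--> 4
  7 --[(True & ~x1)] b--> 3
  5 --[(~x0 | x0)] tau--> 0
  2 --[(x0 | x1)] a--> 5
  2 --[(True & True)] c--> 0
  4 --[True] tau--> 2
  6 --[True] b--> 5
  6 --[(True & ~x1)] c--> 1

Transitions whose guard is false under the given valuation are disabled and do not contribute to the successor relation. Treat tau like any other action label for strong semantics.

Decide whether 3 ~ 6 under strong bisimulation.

Bisimulation quotient by refinement:
  P[0] = {{0,1,2,3,4,5,6,7}}
  P[1] = {{0},{1,7},{2},{3,6},{4},{5}}
stable after 2 split(s): 6 block(s)
[3]={3,6}  [6]={3,6}

Answer: BISIMILAR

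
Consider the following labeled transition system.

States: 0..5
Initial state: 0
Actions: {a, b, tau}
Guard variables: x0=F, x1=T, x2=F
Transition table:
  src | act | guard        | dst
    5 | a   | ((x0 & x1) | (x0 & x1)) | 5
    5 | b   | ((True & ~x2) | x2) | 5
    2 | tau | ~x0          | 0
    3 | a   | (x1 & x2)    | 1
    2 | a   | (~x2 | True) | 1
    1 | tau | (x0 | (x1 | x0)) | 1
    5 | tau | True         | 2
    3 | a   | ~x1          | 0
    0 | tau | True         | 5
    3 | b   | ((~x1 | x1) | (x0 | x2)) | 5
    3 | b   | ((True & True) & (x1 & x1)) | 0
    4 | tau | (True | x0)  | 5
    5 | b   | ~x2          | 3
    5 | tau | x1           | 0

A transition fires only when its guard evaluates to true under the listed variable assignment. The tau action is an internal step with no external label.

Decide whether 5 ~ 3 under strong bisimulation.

Answer: NOT BISIMILAR

Analysis:
Compute ~ classes (split until stable):
  π0 = {{0,1,2,3,4,5}}
  π1 = {{0,1,4},{2},{3},{5}}
  π2 = {{0,4},{1},{2},{3},{5}}
5 equivalence class(es) (converged in 3)
class of 5: {5}; class of 3: {3}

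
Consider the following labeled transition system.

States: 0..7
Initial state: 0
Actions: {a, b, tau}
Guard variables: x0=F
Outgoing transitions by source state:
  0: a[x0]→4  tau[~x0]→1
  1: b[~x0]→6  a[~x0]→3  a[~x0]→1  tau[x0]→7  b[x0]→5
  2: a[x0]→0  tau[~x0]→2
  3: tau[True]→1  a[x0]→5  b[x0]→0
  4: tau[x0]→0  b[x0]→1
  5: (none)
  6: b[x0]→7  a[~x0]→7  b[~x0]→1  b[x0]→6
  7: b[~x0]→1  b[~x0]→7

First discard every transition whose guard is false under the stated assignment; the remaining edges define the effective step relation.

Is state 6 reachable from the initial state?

Answer: REACHABLE

Trace:
After dropping false guards: 10 live edges.
Layer 0: {0}
Layer 1: {1}  now seen {0,1}
Layer 2: {3,6}  now seen {0,1,3,6}
Layer 3: {7}  now seen {0,1,3,6,7}
Reach set: {0,1,3,6,7}
trace reaching 6: tau·b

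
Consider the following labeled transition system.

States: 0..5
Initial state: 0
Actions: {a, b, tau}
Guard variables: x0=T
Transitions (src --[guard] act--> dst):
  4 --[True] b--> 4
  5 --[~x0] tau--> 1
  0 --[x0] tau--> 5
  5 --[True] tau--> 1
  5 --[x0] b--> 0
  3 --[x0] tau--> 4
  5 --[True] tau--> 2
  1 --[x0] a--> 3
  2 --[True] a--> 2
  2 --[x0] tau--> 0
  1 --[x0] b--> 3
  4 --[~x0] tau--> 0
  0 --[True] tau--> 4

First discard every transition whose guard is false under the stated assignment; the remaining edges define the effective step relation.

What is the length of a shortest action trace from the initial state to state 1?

Answer: 2

Working:
BFS to 1:
  Layer 0: {0}
  Layer 1: {4,5}
  Layer 2: {1,2}
1 enters at depth 2; path tau·tau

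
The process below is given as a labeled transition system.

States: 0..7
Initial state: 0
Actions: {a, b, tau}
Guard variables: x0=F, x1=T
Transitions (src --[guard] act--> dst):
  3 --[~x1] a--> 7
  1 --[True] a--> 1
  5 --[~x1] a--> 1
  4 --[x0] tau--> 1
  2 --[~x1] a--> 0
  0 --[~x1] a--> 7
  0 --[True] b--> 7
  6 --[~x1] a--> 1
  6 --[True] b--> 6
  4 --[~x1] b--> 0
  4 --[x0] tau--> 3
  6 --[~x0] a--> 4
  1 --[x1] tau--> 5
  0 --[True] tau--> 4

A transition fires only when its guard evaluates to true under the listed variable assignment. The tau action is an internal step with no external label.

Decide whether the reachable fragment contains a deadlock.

R = {0,4,7}
  0: b→7  tau→4  [2 out]
  4: ∅  [no exit]
  7: ∅  [no exit]
Path to 4: tau

Answer: DEADLOCK at state 4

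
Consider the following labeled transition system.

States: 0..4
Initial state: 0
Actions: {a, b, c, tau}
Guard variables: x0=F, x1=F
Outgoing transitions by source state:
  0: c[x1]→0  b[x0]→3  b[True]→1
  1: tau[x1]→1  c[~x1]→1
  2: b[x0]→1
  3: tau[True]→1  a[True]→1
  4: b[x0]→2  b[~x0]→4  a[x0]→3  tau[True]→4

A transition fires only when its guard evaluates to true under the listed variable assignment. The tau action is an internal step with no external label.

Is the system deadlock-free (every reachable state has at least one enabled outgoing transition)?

R = {0,1}
  0: b→1  [deg 1]
  1: c→1  [deg 1]

Answer: DEADLOCK-FREE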